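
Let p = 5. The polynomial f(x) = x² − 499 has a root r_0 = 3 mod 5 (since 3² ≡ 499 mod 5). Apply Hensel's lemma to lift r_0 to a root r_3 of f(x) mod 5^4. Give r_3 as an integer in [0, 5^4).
r_3 = 318 (mod 625)

Hensel's recurrence: r_{i+1} = r_i − f(r_i)·(f′(r_i))^{-1} mod 5^{i+2}, with f′(x) = 2x. Iterate:
  r_0 = 3 (mod 5)
  r_1 = 18 (mod 25)
  r_2 = 68 (mod 125)
  r_3 = 318 (mod 625)
Final: r_3 = 318, and one checks f(r_3) ≡ 0 mod 5^4.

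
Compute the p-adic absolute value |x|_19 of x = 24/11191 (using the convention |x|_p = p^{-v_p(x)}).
|24/11191|_19 = 361

Step 1 — compute v_19(x) by factoring powers of 19 out of the numerator and denominator: v_19(24/11191) = -2. Step 2 — apply |x|_p = p^{-v_p(x)} = 19^{2} = 361.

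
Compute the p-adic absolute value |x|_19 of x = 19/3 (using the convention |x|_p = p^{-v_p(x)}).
|19/3|_19 = 1/19

Step 1 — compute v_19(x) by factoring powers of 19 out of the numerator and denominator: v_19(19/3) = 1. Step 2 — apply |x|_p = p^{-v_p(x)} = 19^{-1} = 1/19.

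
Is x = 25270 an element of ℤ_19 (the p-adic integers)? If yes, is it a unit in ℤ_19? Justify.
x ∈ ℤ_19 but not a unit; v_19(x) = 2 > 0

ℤ_19 = {x ∈ ℚ_19 : v_19(x) ≥ 0} and ℤ_19^× = {x ∈ ℤ_19 : v_19(x) = 0}. Here v_19(25270) = v_19(num) − v_19(den) = 2; compare against these criteria.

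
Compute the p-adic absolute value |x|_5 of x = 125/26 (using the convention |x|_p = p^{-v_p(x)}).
|125/26|_5 = 1/125

Step 1 — compute v_5(x) by factoring powers of 5 out of the numerator and denominator: v_5(125/26) = 3. Step 2 — apply |x|_p = p^{-v_p(x)} = 5^{-3} = 1/125.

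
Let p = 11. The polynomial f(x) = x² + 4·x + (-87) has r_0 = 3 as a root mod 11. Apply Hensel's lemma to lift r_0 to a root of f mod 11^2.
r_1 = 58 (mod 121)

Hensel: r_{i+1} = r_i − f(r_i)·(f′(r_i))^{-1} mod 11^{i+2}, f′(x) = 2x + 4. Iterate:
  r_0 = 3 (mod 11)
  r_1 = 58 (mod 121)
Final: r = 58 satisfies f(r) ≡ 0 mod 11^2.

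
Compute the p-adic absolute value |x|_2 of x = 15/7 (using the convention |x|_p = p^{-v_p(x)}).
|15/7|_2 = 1

Step 1 — compute v_2(x) by factoring powers of 2 out of the numerator and denominator: v_2(15/7) = 0. Step 2 — apply |x|_p = p^{-v_p(x)} = 2^{0} = 1.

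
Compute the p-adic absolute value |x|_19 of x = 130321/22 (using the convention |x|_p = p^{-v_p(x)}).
|130321/22|_19 = 1/130321

Step 1 — compute v_19(x) by factoring powers of 19 out of the numerator and denominator: v_19(130321/22) = 4. Step 2 — apply |x|_p = p^{-v_p(x)} = 19^{-4} = 1/130321.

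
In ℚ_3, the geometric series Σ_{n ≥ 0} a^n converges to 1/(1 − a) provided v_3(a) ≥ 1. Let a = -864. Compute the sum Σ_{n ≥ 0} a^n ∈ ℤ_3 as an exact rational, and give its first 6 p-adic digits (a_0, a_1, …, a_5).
Σ a^n = 1/(1 − a) = 1/865;  first 6 digits = (1, 0, 0, 1, 1, 2)

v_3(a) = 3 ≥ 1, so the series converges in ℤ_3 to 1/(1 − a) = 1/(1 − (-864)) = 1/865. Expand this rational in ℤ_3: compute digits iteratively via d_i = x_i mod 3, x_{i+1} = (x_i − d_i)/3. The first 6 digits are (1, 0, 0, 1, 1, 2).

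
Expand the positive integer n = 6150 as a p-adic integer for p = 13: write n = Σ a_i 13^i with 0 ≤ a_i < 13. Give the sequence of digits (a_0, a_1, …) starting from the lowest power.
(a_0, a_1, …) = (1, 5, 10, 2)

Repeated division by 13 gives the digits low-to-high: 6150 = 1 + 5·13^1 + 10·13^2 + 2·13^3. Digit sequence: (1, 5, 10, 2).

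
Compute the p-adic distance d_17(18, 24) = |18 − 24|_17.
d_17(18, 24) = 1

Step 1 — x − y = 18 − 24 = -6. Step 2 — v_17(-6) = 0 (factor: -6 = −(17^0 · 6); the sign does not affect v_p). Step 3 — |x − y|_17 = 17^{0} = 1.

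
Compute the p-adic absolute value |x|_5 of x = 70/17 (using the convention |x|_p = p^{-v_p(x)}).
|70/17|_5 = 1/5

Step 1 — compute v_5(x) by factoring powers of 5 out of the numerator and denominator: v_5(70/17) = 1. Step 2 — apply |x|_p = p^{-v_p(x)} = 5^{-1} = 1/5.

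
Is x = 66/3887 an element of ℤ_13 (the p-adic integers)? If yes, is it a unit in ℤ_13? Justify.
x ∉ ℤ_13 (v_13(x) = -2 < 0)

ℤ_13 = {x ∈ ℚ_13 : v_13(x) ≥ 0} and ℤ_13^× = {x ∈ ℤ_13 : v_13(x) = 0}. Here v_13(66/3887) = v_13(num) − v_13(den) = -2; compare against these criteria.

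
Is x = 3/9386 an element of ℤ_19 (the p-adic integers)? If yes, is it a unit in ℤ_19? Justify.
x ∉ ℤ_19 (v_19(x) = -2 < 0)

ℤ_19 = {x ∈ ℚ_19 : v_19(x) ≥ 0} and ℤ_19^× = {x ∈ ℤ_19 : v_19(x) = 0}. Here v_19(3/9386) = v_19(num) − v_19(den) = -2; compare against these criteria.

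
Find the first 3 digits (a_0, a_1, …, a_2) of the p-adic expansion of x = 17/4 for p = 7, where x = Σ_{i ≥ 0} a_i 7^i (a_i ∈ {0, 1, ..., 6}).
(a_0, …, a_2) = (6, 5, 1)

v_7(17/4) = 0 (numerator and denominator both coprime to 7), so x ∈ ℤ_7^×. Compute digits iteratively via a_i = x_i mod 7, x_{i+1} = (x_i − a_i)/7, with x_0 = x:
  x_0 = 17/4;  a_0 = 6;  x_1 = (x_0 − 6)/7 = -1/4
  x_1 = -1/4;  a_1 = 5;  x_2 = (x_1 − 5)/7 = -3/4
  x_2 = -3/4;  a_2 = 1;  x_3 = (x_2 − 1)/7 = -1/4
Digits: (6, 5, 1).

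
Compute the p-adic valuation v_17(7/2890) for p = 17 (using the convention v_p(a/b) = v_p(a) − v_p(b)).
v_17(7/2890) = -2

Factor powers of 17 from the numerator and denominator of the reduced fraction: 7 = 17^0 · 7 and 2890 = 17^2 · 10. Apply v_p(a/b) = v_p(a) − v_p(b): v_17(7/2890) = 0 − 2 = -2.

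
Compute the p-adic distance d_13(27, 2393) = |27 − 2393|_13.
d_13(27, 2393) = 1/169

Step 1 — x − y = 27 − 2393 = -2366. Step 2 — v_13(-2366) = 2 (factor: -2366 = −(13^2 · 14); the sign does not affect v_p). Step 3 — |x − y|_13 = 13^{-2} = 1/169.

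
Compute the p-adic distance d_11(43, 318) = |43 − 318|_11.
d_11(43, 318) = 1/11

Step 1 — x − y = 43 − 318 = -275. Step 2 — v_11(-275) = 1 (factor: -275 = −(11^1 · 25); the sign does not affect v_p). Step 3 — |x − y|_11 = 11^{-1} = 1/11.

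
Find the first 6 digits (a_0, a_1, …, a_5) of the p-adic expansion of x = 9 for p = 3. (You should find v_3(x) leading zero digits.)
(a_0, …, a_5) = (0, 0, 1, 0, 0, 0)

v_3(9) = 2, so a_0 = ... = a_1 = 0. Factor out: x = 3^2 · u with u = 1 a unit in ℤ_3. Expand u iteratively via a_{v+i} = u_i mod 3, u_{i+1} = (u_i − a_{v+i})/3:
  u_0 = 1;  a_2 = 1;  u_1 = (u_0 − 1)/3 = 0
  u_1 = 0;  a_3 = 0;  u_2 = (u_1 − 0)/3 = 0
  u_2 = 0;  a_4 = 0;  u_3 = (u_2 − 0)/3 = 0
  u_3 = 0;  a_5 = 0;  u_4 = (u_3 − 0)/3 = 0
Digits: (0, 0, 1, 0, 0, 0).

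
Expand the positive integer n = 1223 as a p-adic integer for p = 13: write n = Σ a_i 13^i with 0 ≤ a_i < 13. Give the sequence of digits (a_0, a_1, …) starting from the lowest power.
(a_0, a_1, …) = (1, 3, 7)

Repeated division by 13 gives the digits low-to-high: 1223 = 1 + 3·13^1 + 7·13^2. Digit sequence: (1, 3, 7).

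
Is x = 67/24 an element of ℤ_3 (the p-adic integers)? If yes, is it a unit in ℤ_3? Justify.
x ∉ ℤ_3 (v_3(x) = -1 < 0)

ℤ_3 = {x ∈ ℚ_3 : v_3(x) ≥ 0} and ℤ_3^× = {x ∈ ℤ_3 : v_3(x) = 0}. Here v_3(67/24) = v_3(num) − v_3(den) = -1; compare against these criteria.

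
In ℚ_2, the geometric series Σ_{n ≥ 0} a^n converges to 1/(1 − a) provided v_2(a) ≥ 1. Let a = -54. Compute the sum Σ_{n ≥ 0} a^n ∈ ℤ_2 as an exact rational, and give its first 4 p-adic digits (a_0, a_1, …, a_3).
Σ a^n = 1/(1 − a) = 1/55;  first 4 digits = (1, 1, 1, 0)

v_2(a) = 1 ≥ 1, so the series converges in ℤ_2 to 1/(1 − a) = 1/(1 − (-54)) = 1/55. Expand this rational in ℤ_2: compute digits iteratively via d_i = x_i mod 2, x_{i+1} = (x_i − d_i)/2. The first 4 digits are (1, 1, 1, 0).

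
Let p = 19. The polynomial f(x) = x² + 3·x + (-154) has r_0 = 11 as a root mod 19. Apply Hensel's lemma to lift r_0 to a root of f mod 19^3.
r_2 = 11 (mod 6859)

Hensel: r_{i+1} = r_i − f(r_i)·(f′(r_i))^{-1} mod 19^{i+2}, f′(x) = 2x + 3. Iterate:
  r_0 = 11 (mod 19)
  r_1 = 11 (mod 361)
  r_2 = 11 (mod 6859)
Final: r = 11 satisfies f(r) ≡ 0 mod 19^3.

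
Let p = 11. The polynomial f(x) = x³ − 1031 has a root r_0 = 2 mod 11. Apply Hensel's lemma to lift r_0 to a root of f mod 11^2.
r_1 = 57 (mod 121)

Hensel: r_{i+1} = r_i − f(r_i)/f′(r_i) mod 11^{i+2}, where f′(x) = 3x². Iterate:
  r_0 = 2 (mod 11)
  r_1 = 57 (mod 121)
Final: r = 57 with f(r) ≡ 0 mod 11^2.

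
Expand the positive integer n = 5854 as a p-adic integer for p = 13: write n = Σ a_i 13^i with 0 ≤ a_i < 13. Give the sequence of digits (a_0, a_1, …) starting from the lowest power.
(a_0, a_1, …) = (4, 8, 8, 2)

Repeated division by 13 gives the digits low-to-high: 5854 = 4 + 8·13^1 + 8·13^2 + 2·13^3. Digit sequence: (4, 8, 8, 2).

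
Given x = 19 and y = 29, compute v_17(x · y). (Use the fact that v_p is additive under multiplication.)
v_17(551) = 0

v_p(x) = 0 (factor: 19 = 17^0 · 19); v_p(y) = 0 (factor: 29 = 17^0 · 29). Additivity: v_p(xy) = v_p(x) + v_p(y) = 0 + 0 = 0. (Direct check: xy = 551 = 17^0 · (551).)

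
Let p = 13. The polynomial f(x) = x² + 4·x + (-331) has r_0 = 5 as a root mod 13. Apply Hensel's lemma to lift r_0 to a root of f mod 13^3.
r_2 = 460 (mod 2197)

Hensel: r_{i+1} = r_i − f(r_i)·(f′(r_i))^{-1} mod 13^{i+2}, f′(x) = 2x + 4. Iterate:
  r_0 = 5 (mod 13)
  r_1 = 122 (mod 169)
  r_2 = 460 (mod 2197)
Final: r = 460 satisfies f(r) ≡ 0 mod 13^3.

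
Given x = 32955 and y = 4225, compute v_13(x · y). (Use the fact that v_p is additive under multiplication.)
v_13(139234875) = 5

v_p(x) = 3 (factor: 32955 = 13^3 · 15); v_p(y) = 2 (factor: 4225 = 13^2 · 25). Additivity: v_p(xy) = v_p(x) + v_p(y) = 3 + 2 = 5. (Direct check: xy = 139234875 = 13^5 · (375).)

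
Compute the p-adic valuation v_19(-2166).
v_19(-2166) = 2

v_19(n) is the largest exponent k such that 19^k divides n. Factor out: -2166 = -19^2 · 6. (Sign doesn't affect v_p.) So v_19(-2166) = 2.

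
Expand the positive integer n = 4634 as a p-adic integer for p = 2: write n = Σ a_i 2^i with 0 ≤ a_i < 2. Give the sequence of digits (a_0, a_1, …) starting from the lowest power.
(a_0, a_1, …) = (0, 1, 0, 1, 1, 0, 0, 0, 0, 1, 0, 0, 1)

Repeated division by 2 gives the digits low-to-high: 4634 = 1·2^1 + 1·2^3 + 1·2^4 + 1·2^9 + 1·2^12. Digit sequence: (0, 1, 0, 1, 1, 0, 0, 0, 0, 1, 0, 0, 1).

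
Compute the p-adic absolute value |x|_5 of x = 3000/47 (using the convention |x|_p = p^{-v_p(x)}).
|3000/47|_5 = 1/125

Step 1 — compute v_5(x) by factoring powers of 5 out of the numerator and denominator: v_5(3000/47) = 3. Step 2 — apply |x|_p = p^{-v_p(x)} = 5^{-3} = 1/125.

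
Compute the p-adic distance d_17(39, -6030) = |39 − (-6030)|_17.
d_17(39, -6030) = 1/289

Step 1 — x − y = 39 − (-6030) = 6069. Step 2 — v_17(6069) = 2 (factor: 6069 = (17^2 · 21); the sign does not affect v_p). Step 3 — |x − y|_17 = 17^{-2} = 1/289.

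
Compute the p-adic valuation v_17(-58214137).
v_17(-58214137) = 5

v_17(n) is the largest exponent k such that 17^k divides n. Factor out: -58214137 = -17^5 · 41. (Sign doesn't affect v_p.) So v_17(-58214137) = 5.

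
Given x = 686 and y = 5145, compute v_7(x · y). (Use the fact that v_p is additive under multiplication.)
v_7(3529470) = 6

v_p(x) = 3 (factor: 686 = 7^3 · 2); v_p(y) = 3 (factor: 5145 = 7^3 · 15). Additivity: v_p(xy) = v_p(x) + v_p(y) = 3 + 3 = 6. (Direct check: xy = 3529470 = 7^6 · (30).)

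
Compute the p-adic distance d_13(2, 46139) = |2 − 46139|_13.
d_13(2, 46139) = 1/2197

Step 1 — x − y = 2 − 46139 = -46137. Step 2 — v_13(-46137) = 3 (factor: -46137 = −(13^3 · 21); the sign does not affect v_p). Step 3 — |x − y|_13 = 13^{-3} = 1/2197.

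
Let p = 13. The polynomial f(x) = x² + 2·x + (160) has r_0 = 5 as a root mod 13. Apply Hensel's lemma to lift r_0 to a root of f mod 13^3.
r_2 = 1214 (mod 2197)

Hensel: r_{i+1} = r_i − f(r_i)·(f′(r_i))^{-1} mod 13^{i+2}, f′(x) = 2x + 2. Iterate:
  r_0 = 5 (mod 13)
  r_1 = 31 (mod 169)
  r_2 = 1214 (mod 2197)
Final: r = 1214 satisfies f(r) ≡ 0 mod 13^3.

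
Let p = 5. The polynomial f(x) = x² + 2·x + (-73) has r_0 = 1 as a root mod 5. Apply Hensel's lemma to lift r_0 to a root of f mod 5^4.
r_3 = 231 (mod 625)

Hensel: r_{i+1} = r_i − f(r_i)·(f′(r_i))^{-1} mod 5^{i+2}, f′(x) = 2x + 2. Iterate:
  r_0 = 1 (mod 5)
  r_1 = 6 (mod 25)
  r_2 = 106 (mod 125)
  r_3 = 231 (mod 625)
Final: r = 231 satisfies f(r) ≡ 0 mod 5^4.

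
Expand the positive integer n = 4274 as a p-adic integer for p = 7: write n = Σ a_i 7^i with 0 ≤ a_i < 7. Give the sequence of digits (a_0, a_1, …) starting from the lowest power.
(a_0, a_1, …) = (4, 1, 3, 5, 1)

Repeated division by 7 gives the digits low-to-high: 4274 = 4 + 1·7^1 + 3·7^2 + 5·7^3 + 1·7^4. Digit sequence: (4, 1, 3, 5, 1).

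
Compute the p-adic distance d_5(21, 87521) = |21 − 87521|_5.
d_5(21, 87521) = 1/3125

Step 1 — x − y = 21 − 87521 = -87500. Step 2 — v_5(-87500) = 5 (factor: -87500 = −(5^5 · 28); the sign does not affect v_p). Step 3 — |x − y|_5 = 5^{-5} = 1/3125.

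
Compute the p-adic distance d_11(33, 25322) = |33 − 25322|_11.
d_11(33, 25322) = 1/1331

Step 1 — x − y = 33 − 25322 = -25289. Step 2 — v_11(-25289) = 3 (factor: -25289 = −(11^3 · 19); the sign does not affect v_p). Step 3 — |x − y|_11 = 11^{-3} = 1/1331.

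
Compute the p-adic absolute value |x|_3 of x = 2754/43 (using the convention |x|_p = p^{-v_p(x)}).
|2754/43|_3 = 1/81

Step 1 — compute v_3(x) by factoring powers of 3 out of the numerator and denominator: v_3(2754/43) = 4. Step 2 — apply |x|_p = p^{-v_p(x)} = 3^{-4} = 1/81.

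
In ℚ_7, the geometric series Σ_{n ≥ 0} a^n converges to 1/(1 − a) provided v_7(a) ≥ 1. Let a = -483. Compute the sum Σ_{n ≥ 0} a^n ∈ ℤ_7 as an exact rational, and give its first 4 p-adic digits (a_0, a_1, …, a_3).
Σ a^n = 1/(1 − a) = 1/484;  first 4 digits = (1, 1, 5, 0)

v_7(a) = 1 ≥ 1, so the series converges in ℤ_7 to 1/(1 − a) = 1/(1 − (-483)) = 1/484. Expand this rational in ℤ_7: compute digits iteratively via d_i = x_i mod 7, x_{i+1} = (x_i − d_i)/7. The first 4 digits are (1, 1, 5, 0).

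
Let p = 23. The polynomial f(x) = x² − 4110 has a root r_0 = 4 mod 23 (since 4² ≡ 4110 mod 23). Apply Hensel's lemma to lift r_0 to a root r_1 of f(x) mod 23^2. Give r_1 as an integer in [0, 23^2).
r_1 = 119 (mod 529)

Hensel's recurrence: r_{i+1} = r_i − f(r_i)·(f′(r_i))^{-1} mod 23^{i+2}, with f′(x) = 2x. Iterate:
  r_0 = 4 (mod 23)
  r_1 = 119 (mod 529)
Final: r_1 = 119, and one checks f(r_1) ≡ 0 mod 23^2.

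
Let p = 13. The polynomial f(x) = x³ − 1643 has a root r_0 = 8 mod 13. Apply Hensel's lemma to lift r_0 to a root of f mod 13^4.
r_3 = 20249 (mod 28561)

Hensel: r_{i+1} = r_i − f(r_i)/f′(r_i) mod 13^{i+2}, where f′(x) = 3x². Iterate:
  r_0 = 8 (mod 13)
  r_1 = 138 (mod 169)
  r_2 = 476 (mod 2197)
  r_3 = 20249 (mod 28561)
Final: r = 20249 with f(r) ≡ 0 mod 13^4.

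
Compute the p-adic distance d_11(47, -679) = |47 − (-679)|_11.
d_11(47, -679) = 1/121

Step 1 — x − y = 47 − (-679) = 726. Step 2 — v_11(726) = 2 (factor: 726 = (11^2 · 6); the sign does not affect v_p). Step 3 — |x − y|_11 = 11^{-2} = 1/121.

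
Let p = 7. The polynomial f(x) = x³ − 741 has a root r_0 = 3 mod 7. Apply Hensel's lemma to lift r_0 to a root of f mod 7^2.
r_1 = 24 (mod 49)

Hensel: r_{i+1} = r_i − f(r_i)/f′(r_i) mod 7^{i+2}, where f′(x) = 3x². Iterate:
  r_0 = 3 (mod 7)
  r_1 = 24 (mod 49)
Final: r = 24 with f(r) ≡ 0 mod 7^2.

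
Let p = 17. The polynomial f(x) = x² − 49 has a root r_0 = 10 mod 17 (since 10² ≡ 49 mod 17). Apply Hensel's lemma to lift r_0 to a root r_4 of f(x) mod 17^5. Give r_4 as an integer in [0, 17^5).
r_4 = 1419850 (mod 1419857)

Hensel's recurrence: r_{i+1} = r_i − f(r_i)·(f′(r_i))^{-1} mod 17^{i+2}, with f′(x) = 2x. Iterate:
  r_0 = 10 (mod 17)
  r_1 = 282 (mod 289)
  r_2 = 4906 (mod 4913)
  r_3 = 83514 (mod 83521)
  r_4 = 1419850 (mod 1419857)
Final: r_4 = 1419850, and one checks f(r_4) ≡ 0 mod 17^5.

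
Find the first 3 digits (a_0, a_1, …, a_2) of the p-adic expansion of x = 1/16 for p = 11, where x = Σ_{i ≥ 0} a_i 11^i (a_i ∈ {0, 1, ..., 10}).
(a_0, …, a_2) = (9, 4, 3)

v_11(1/16) = 0 (numerator and denominator both coprime to 11), so x ∈ ℤ_11^×. Compute digits iteratively via a_i = x_i mod 11, x_{i+1} = (x_i − a_i)/11, with x_0 = x:
  x_0 = 1/16;  a_0 = 9;  x_1 = (x_0 − 9)/11 = -13/16
  x_1 = -13/16;  a_1 = 4;  x_2 = (x_1 − 4)/11 = -7/16
  x_2 = -7/16;  a_2 = 3;  x_3 = (x_2 − 3)/11 = -5/16
Digits: (9, 4, 3).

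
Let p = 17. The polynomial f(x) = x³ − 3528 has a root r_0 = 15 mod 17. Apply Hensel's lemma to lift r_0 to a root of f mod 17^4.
r_3 = 77552 (mod 83521)

Hensel: r_{i+1} = r_i − f(r_i)/f′(r_i) mod 17^{i+2}, where f′(x) = 3x². Iterate:
  r_0 = 15 (mod 17)
  r_1 = 100 (mod 289)
  r_2 = 3857 (mod 4913)
  r_3 = 77552 (mod 83521)
Final: r = 77552 with f(r) ≡ 0 mod 17^4.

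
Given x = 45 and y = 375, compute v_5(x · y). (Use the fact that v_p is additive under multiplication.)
v_5(16875) = 4

v_p(x) = 1 (factor: 45 = 5^1 · 9); v_p(y) = 3 (factor: 375 = 5^3 · 3). Additivity: v_p(xy) = v_p(x) + v_p(y) = 1 + 3 = 4. (Direct check: xy = 16875 = 5^4 · (27).)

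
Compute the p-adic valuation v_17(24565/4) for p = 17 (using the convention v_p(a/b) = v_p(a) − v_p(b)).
v_17(24565/4) = 3

Factor powers of 17 from the numerator and denominator of the reduced fraction: 24565 = 17^3 · 5 and 4 = 17^0 · 4. Apply v_p(a/b) = v_p(a) − v_p(b): v_17(24565/4) = 3 − 0 = 3.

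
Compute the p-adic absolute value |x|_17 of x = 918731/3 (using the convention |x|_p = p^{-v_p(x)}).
|918731/3|_17 = 1/83521

Step 1 — compute v_17(x) by factoring powers of 17 out of the numerator and denominator: v_17(918731/3) = 4. Step 2 — apply |x|_p = p^{-v_p(x)} = 17^{-4} = 1/83521.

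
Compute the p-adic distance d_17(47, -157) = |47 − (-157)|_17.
d_17(47, -157) = 1/17

Step 1 — x − y = 47 − (-157) = 204. Step 2 — v_17(204) = 1 (factor: 204 = (17^1 · 12); the sign does not affect v_p). Step 3 — |x − y|_17 = 17^{-1} = 1/17.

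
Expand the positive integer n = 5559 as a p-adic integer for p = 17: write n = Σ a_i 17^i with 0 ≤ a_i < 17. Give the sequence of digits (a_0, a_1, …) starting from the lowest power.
(a_0, a_1, …) = (0, 4, 2, 1)

Repeated division by 17 gives the digits low-to-high: 5559 = 4·17^1 + 2·17^2 + 1·17^3. Digit sequence: (0, 4, 2, 1).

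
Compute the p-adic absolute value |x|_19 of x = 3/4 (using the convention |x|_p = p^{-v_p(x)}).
|3/4|_19 = 1

Step 1 — compute v_19(x) by factoring powers of 19 out of the numerator and denominator: v_19(3/4) = 0. Step 2 — apply |x|_p = p^{-v_p(x)} = 19^{0} = 1.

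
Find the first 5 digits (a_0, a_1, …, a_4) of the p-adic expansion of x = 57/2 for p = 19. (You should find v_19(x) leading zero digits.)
(a_0, …, a_4) = (0, 11, 9, 9, 9)

v_19(57/2) = 1, so a_0 = ... = a_0 = 0. Factor out: x = 19^1 · u with u = 3/2 a unit in ℤ_19. Expand u iteratively via a_{v+i} = u_i mod 19, u_{i+1} = (u_i − a_{v+i})/19:
  u_0 = 3/2;  a_1 = 11;  u_1 = (u_0 − 11)/19 = -1/2
  u_1 = -1/2;  a_2 = 9;  u_2 = (u_1 − 9)/19 = -1/2
  u_2 = -1/2;  a_3 = 9;  u_3 = (u_2 − 9)/19 = -1/2
  u_3 = -1/2;  a_4 = 9;  u_4 = (u_3 − 9)/19 = -1/2
Digits: (0, 11, 9, 9, 9).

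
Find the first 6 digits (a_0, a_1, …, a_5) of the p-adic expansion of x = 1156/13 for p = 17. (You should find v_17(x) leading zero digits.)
(a_0, …, a_5) = (0, 0, 16, 3, 5, 1)

v_17(1156/13) = 2, so a_0 = ... = a_1 = 0. Factor out: x = 17^2 · u with u = 4/13 a unit in ℤ_17. Expand u iteratively via a_{v+i} = u_i mod 17, u_{i+1} = (u_i − a_{v+i})/17:
  u_0 = 4/13;  a_2 = 16;  u_1 = (u_0 − 16)/17 = -12/13
  u_1 = -12/13;  a_3 = 3;  u_2 = (u_1 − 3)/17 = -3/13
  u_2 = -3/13;  a_4 = 5;  u_3 = (u_2 − 5)/17 = -4/13
  u_3 = -4/13;  a_5 = 1;  u_4 = (u_3 − 1)/17 = -1/13
Digits: (0, 0, 16, 3, 5, 1).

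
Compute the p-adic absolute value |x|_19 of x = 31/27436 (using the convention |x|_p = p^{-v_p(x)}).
|31/27436|_19 = 6859

Step 1 — compute v_19(x) by factoring powers of 19 out of the numerator and denominator: v_19(31/27436) = -3. Step 2 — apply |x|_p = p^{-v_p(x)} = 19^{3} = 6859.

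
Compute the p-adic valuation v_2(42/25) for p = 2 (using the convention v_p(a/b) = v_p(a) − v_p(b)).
v_2(42/25) = 1

Factor powers of 2 from the numerator and denominator of the reduced fraction: 42 = 2^1 · 21 and 25 = 2^0 · 25. Apply v_p(a/b) = v_p(a) − v_p(b): v_2(42/25) = 1 − 0 = 1.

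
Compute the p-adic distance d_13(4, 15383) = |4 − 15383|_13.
d_13(4, 15383) = 1/2197

Step 1 — x − y = 4 − 15383 = -15379. Step 2 — v_13(-15379) = 3 (factor: -15379 = −(13^3 · 7); the sign does not affect v_p). Step 3 — |x − y|_13 = 13^{-3} = 1/2197.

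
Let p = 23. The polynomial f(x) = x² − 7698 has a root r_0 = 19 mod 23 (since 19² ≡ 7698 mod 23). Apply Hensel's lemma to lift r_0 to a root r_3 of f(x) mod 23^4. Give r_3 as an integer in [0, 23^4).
r_3 = 142527 (mod 279841)

Hensel's recurrence: r_{i+1} = r_i − f(r_i)·(f′(r_i))^{-1} mod 23^{i+2}, with f′(x) = 2x. Iterate:
  r_0 = 19 (mod 23)
  r_1 = 226 (mod 529)
  r_2 = 8690 (mod 12167)
  r_3 = 142527 (mod 279841)
Final: r_3 = 142527, and one checks f(r_3) ≡ 0 mod 23^4.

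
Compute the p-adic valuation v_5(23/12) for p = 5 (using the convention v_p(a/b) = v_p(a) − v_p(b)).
v_5(23/12) = 0

Factor powers of 5 from the numerator and denominator of the reduced fraction: 23 = 5^0 · 23 and 12 = 5^0 · 12. Apply v_p(a/b) = v_p(a) − v_p(b): v_5(23/12) = 0 − 0 = 0.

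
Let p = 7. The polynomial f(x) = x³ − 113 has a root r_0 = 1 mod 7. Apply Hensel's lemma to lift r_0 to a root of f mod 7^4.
r_3 = 1541 (mod 2401)

Hensel: r_{i+1} = r_i − f(r_i)/f′(r_i) mod 7^{i+2}, where f′(x) = 3x². Iterate:
  r_0 = 1 (mod 7)
  r_1 = 22 (mod 49)
  r_2 = 169 (mod 343)
  r_3 = 1541 (mod 2401)
Final: r = 1541 with f(r) ≡ 0 mod 7^4.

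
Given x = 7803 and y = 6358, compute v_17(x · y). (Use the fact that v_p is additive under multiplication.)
v_17(49611474) = 4

v_p(x) = 2 (factor: 7803 = 17^2 · 27); v_p(y) = 2 (factor: 6358 = 17^2 · 22). Additivity: v_p(xy) = v_p(x) + v_p(y) = 2 + 2 = 4. (Direct check: xy = 49611474 = 17^4 · (594).)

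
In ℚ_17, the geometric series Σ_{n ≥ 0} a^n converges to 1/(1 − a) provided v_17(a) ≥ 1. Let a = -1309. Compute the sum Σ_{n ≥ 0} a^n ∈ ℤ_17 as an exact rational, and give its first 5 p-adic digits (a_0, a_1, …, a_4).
Σ a^n = 1/(1 − a) = 1/1310;  first 5 digits = (1, 8, 8, 10, 7)

v_17(a) = 1 ≥ 1, so the series converges in ℤ_17 to 1/(1 − a) = 1/(1 − (-1309)) = 1/1310. Expand this rational in ℤ_17: compute digits iteratively via d_i = x_i mod 17, x_{i+1} = (x_i − d_i)/17. The first 5 digits are (1, 8, 8, 10, 7).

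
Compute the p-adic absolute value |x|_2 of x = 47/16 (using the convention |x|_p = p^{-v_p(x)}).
|47/16|_2 = 16

Step 1 — compute v_2(x) by factoring powers of 2 out of the numerator and denominator: v_2(47/16) = -4. Step 2 — apply |x|_p = p^{-v_p(x)} = 2^{4} = 16.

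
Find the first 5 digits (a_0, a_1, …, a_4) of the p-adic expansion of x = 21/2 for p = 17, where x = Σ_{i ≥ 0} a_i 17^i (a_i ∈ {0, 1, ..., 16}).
(a_0, …, a_4) = (2, 9, 8, 8, 8)

v_17(21/2) = 0 (numerator and denominator both coprime to 17), so x ∈ ℤ_17^×. Compute digits iteratively via a_i = x_i mod 17, x_{i+1} = (x_i − a_i)/17, with x_0 = x:
  x_0 = 21/2;  a_0 = 2;  x_1 = (x_0 − 2)/17 = 1/2
  x_1 = 1/2;  a_1 = 9;  x_2 = (x_1 − 9)/17 = -1/2
  x_2 = -1/2;  a_2 = 8;  x_3 = (x_2 − 8)/17 = -1/2
  x_3 = -1/2;  a_3 = 8;  x_4 = (x_3 − 8)/17 = -1/2
  x_4 = -1/2;  a_4 = 8;  x_5 = (x_4 − 8)/17 = -1/2
Digits: (2, 9, 8, 8, 8).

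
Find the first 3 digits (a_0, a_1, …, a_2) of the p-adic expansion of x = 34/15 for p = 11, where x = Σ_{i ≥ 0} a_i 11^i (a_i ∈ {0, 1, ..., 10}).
(a_0, …, a_2) = (3, 8, 0)

v_11(34/15) = 0 (numerator and denominator both coprime to 11), so x ∈ ℤ_11^×. Compute digits iteratively via a_i = x_i mod 11, x_{i+1} = (x_i − a_i)/11, with x_0 = x:
  x_0 = 34/15;  a_0 = 3;  x_1 = (x_0 − 3)/11 = -1/15
  x_1 = -1/15;  a_1 = 8;  x_2 = (x_1 − 8)/11 = -11/15
  x_2 = -11/15;  a_2 = 0;  x_3 = (x_2 − 0)/11 = -1/15
Digits: (3, 8, 0).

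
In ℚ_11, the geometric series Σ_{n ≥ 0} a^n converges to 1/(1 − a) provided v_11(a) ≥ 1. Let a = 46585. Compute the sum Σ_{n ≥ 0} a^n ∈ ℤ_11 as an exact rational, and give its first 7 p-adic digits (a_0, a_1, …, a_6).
Σ a^n = 1/(1 − a) = -1/46584;  first 7 digits = (1, 0, 0, 2, 3, 0, 4)

v_11(a) = 3 ≥ 1, so the series converges in ℤ_11 to 1/(1 − a) = 1/(1 − 46585) = -1/46584. Expand this rational in ℤ_11: compute digits iteratively via d_i = x_i mod 11, x_{i+1} = (x_i − d_i)/11. The first 7 digits are (1, 0, 0, 2, 3, 0, 4).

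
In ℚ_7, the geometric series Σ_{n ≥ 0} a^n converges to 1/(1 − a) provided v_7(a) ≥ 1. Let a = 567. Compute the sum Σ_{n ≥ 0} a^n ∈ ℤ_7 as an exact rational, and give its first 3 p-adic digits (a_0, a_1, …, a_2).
Σ a^n = 1/(1 − a) = -1/566;  first 3 digits = (1, 4, 6)

v_7(a) = 1 ≥ 1, so the series converges in ℤ_7 to 1/(1 − a) = 1/(1 − 567) = -1/566. Expand this rational in ℤ_7: compute digits iteratively via d_i = x_i mod 7, x_{i+1} = (x_i − d_i)/7. The first 3 digits are (1, 4, 6).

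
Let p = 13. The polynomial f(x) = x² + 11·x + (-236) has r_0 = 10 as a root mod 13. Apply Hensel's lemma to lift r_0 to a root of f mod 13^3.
r_2 = 387 (mod 2197)

Hensel: r_{i+1} = r_i − f(r_i)·(f′(r_i))^{-1} mod 13^{i+2}, f′(x) = 2x + 11. Iterate:
  r_0 = 10 (mod 13)
  r_1 = 49 (mod 169)
  r_2 = 387 (mod 2197)
Final: r = 387 satisfies f(r) ≡ 0 mod 13^3.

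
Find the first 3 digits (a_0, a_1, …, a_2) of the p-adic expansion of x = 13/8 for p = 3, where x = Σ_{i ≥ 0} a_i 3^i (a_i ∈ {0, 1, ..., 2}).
(a_0, …, a_2) = (2, 1, 0)

v_3(13/8) = 0 (numerator and denominator both coprime to 3), so x ∈ ℤ_3^×. Compute digits iteratively via a_i = x_i mod 3, x_{i+1} = (x_i − a_i)/3, with x_0 = x:
  x_0 = 13/8;  a_0 = 2;  x_1 = (x_0 − 2)/3 = -1/8
  x_1 = -1/8;  a_1 = 1;  x_2 = (x_1 − 1)/3 = -3/8
  x_2 = -3/8;  a_2 = 0;  x_3 = (x_2 − 0)/3 = -1/8
Digits: (2, 1, 0).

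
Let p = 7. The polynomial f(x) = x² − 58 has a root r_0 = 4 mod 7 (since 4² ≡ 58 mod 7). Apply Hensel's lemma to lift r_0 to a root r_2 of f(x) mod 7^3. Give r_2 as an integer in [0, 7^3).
r_2 = 46 (mod 343)

Hensel's recurrence: r_{i+1} = r_i − f(r_i)·(f′(r_i))^{-1} mod 7^{i+2}, with f′(x) = 2x. Iterate:
  r_0 = 4 (mod 7)
  r_1 = 46 (mod 49)
  r_2 = 46 (mod 343)
Final: r_2 = 46, and one checks f(r_2) ≡ 0 mod 7^3.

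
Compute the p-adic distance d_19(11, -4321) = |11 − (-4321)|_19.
d_19(11, -4321) = 1/361

Step 1 — x − y = 11 − (-4321) = 4332. Step 2 — v_19(4332) = 2 (factor: 4332 = (19^2 · 12); the sign does not affect v_p). Step 3 — |x − y|_19 = 19^{-2} = 1/361.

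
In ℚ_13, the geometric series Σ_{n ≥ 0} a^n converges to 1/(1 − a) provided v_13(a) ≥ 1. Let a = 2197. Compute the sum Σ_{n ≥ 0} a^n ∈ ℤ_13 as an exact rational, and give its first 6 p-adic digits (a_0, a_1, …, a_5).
Σ a^n = 1/(1 − a) = -1/2196;  first 6 digits = (1, 0, 0, 1, 0, 0)

v_13(a) = 3 ≥ 1, so the series converges in ℤ_13 to 1/(1 − a) = 1/(1 − 2197) = -1/2196. Expand this rational in ℤ_13: compute digits iteratively via d_i = x_i mod 13, x_{i+1} = (x_i − d_i)/13. The first 6 digits are (1, 0, 0, 1, 0, 0).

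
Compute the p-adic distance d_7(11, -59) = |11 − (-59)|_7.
d_7(11, -59) = 1/7

Step 1 — x − y = 11 − (-59) = 70. Step 2 — v_7(70) = 1 (factor: 70 = (7^1 · 10); the sign does not affect v_p). Step 3 — |x − y|_7 = 7^{-1} = 1/7.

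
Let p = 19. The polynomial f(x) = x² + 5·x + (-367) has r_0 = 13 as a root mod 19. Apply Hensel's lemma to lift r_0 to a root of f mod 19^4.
r_3 = 37177 (mod 130321)

Hensel: r_{i+1} = r_i − f(r_i)·(f′(r_i))^{-1} mod 19^{i+2}, f′(x) = 2x + 5. Iterate:
  r_0 = 13 (mod 19)
  r_1 = 355 (mod 361)
  r_2 = 2882 (mod 6859)
  r_3 = 37177 (mod 130321)
Final: r = 37177 satisfies f(r) ≡ 0 mod 19^4.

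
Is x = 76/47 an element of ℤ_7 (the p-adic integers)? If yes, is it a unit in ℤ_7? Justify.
x ∈ ℤ_7^× (unit); v_7(x) = 0

ℤ_7 = {x ∈ ℚ_7 : v_7(x) ≥ 0} and ℤ_7^× = {x ∈ ℤ_7 : v_7(x) = 0}. Here v_7(76/47) = v_7(num) − v_7(den) = 0; compare against these criteria.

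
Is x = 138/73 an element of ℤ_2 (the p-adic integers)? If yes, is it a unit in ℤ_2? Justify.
x ∈ ℤ_2 but not a unit; v_2(x) = 1 > 0

ℤ_2 = {x ∈ ℚ_2 : v_2(x) ≥ 0} and ℤ_2^× = {x ∈ ℤ_2 : v_2(x) = 0}. Here v_2(138/73) = v_2(num) − v_2(den) = 1; compare against these criteria.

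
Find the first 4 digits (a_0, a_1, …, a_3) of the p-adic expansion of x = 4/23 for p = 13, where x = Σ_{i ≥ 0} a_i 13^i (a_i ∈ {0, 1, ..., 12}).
(a_0, …, a_3) = (3, 6, 8, 5)

v_13(4/23) = 0 (numerator and denominator both coprime to 13), so x ∈ ℤ_13^×. Compute digits iteratively via a_i = x_i mod 13, x_{i+1} = (x_i − a_i)/13, with x_0 = x:
  x_0 = 4/23;  a_0 = 3;  x_1 = (x_0 − 3)/13 = -5/23
  x_1 = -5/23;  a_1 = 6;  x_2 = (x_1 − 6)/13 = -11/23
  x_2 = -11/23;  a_2 = 8;  x_3 = (x_2 − 8)/13 = -15/23
  x_3 = -15/23;  a_3 = 5;  x_4 = (x_3 − 5)/13 = -10/23
Digits: (3, 6, 8, 5).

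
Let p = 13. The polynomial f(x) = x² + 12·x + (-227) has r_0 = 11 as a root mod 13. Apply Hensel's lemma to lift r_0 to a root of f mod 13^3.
r_2 = 1064 (mod 2197)

Hensel: r_{i+1} = r_i − f(r_i)·(f′(r_i))^{-1} mod 13^{i+2}, f′(x) = 2x + 12. Iterate:
  r_0 = 11 (mod 13)
  r_1 = 50 (mod 169)
  r_2 = 1064 (mod 2197)
Final: r = 1064 satisfies f(r) ≡ 0 mod 13^3.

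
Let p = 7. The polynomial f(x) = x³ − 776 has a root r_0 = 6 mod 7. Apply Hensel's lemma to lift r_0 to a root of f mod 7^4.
r_3 = 1483 (mod 2401)

Hensel: r_{i+1} = r_i − f(r_i)/f′(r_i) mod 7^{i+2}, where f′(x) = 3x². Iterate:
  r_0 = 6 (mod 7)
  r_1 = 13 (mod 49)
  r_2 = 111 (mod 343)
  r_3 = 1483 (mod 2401)
Final: r = 1483 with f(r) ≡ 0 mod 7^4.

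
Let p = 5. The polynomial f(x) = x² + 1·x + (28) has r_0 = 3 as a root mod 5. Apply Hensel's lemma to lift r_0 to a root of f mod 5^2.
r_1 = 8 (mod 25)

Hensel: r_{i+1} = r_i − f(r_i)·(f′(r_i))^{-1} mod 5^{i+2}, f′(x) = 2x + 1. Iterate:
  r_0 = 3 (mod 5)
  r_1 = 8 (mod 25)
Final: r = 8 satisfies f(r) ≡ 0 mod 5^2.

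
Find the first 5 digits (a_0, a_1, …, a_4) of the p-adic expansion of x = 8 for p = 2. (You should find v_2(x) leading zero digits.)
(a_0, …, a_4) = (0, 0, 0, 1, 0)

v_2(8) = 3, so a_0 = ... = a_2 = 0. Factor out: x = 2^3 · u with u = 1 a unit in ℤ_2. Expand u iteratively via a_{v+i} = u_i mod 2, u_{i+1} = (u_i − a_{v+i})/2:
  u_0 = 1;  a_3 = 1;  u_1 = (u_0 − 1)/2 = 0
  u_1 = 0;  a_4 = 0;  u_2 = (u_1 − 0)/2 = 0
Digits: (0, 0, 0, 1, 0).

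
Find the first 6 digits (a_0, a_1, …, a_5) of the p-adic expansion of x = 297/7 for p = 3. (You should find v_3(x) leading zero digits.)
(a_0, …, a_5) = (0, 0, 0, 2, 2, 1)

v_3(297/7) = 3, so a_0 = ... = a_2 = 0. Factor out: x = 3^3 · u with u = 11/7 a unit in ℤ_3. Expand u iteratively via a_{v+i} = u_i mod 3, u_{i+1} = (u_i − a_{v+i})/3:
  u_0 = 11/7;  a_3 = 2;  u_1 = (u_0 − 2)/3 = -1/7
  u_1 = -1/7;  a_4 = 2;  u_2 = (u_1 − 2)/3 = -5/7
  u_2 = -5/7;  a_5 = 1;  u_3 = (u_2 − 1)/3 = -4/7
Digits: (0, 0, 0, 2, 2, 1).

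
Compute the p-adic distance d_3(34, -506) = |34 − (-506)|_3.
d_3(34, -506) = 1/27

Step 1 — x − y = 34 − (-506) = 540. Step 2 — v_3(540) = 3 (factor: 540 = (3^3 · 20); the sign does not affect v_p). Step 3 — |x − y|_3 = 3^{-3} = 1/27.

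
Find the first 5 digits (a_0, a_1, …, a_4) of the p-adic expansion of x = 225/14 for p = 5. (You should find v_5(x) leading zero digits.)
(a_0, …, a_4) = (0, 0, 1, 1, 3)

v_5(225/14) = 2, so a_0 = ... = a_1 = 0. Factor out: x = 5^2 · u with u = 9/14 a unit in ℤ_5. Expand u iteratively via a_{v+i} = u_i mod 5, u_{i+1} = (u_i − a_{v+i})/5:
  u_0 = 9/14;  a_2 = 1;  u_1 = (u_0 − 1)/5 = -1/14
  u_1 = -1/14;  a_3 = 1;  u_2 = (u_1 − 1)/5 = -3/14
  u_2 = -3/14;  a_4 = 3;  u_3 = (u_2 − 3)/5 = -9/14
Digits: (0, 0, 1, 1, 3).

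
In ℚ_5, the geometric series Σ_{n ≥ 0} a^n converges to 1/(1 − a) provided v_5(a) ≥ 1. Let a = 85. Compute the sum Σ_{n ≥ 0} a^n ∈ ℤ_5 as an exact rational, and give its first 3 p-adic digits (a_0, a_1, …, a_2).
Σ a^n = 1/(1 − a) = -1/84;  first 3 digits = (1, 2, 2)

v_5(a) = 1 ≥ 1, so the series converges in ℤ_5 to 1/(1 − a) = 1/(1 − 85) = -1/84. Expand this rational in ℤ_5: compute digits iteratively via d_i = x_i mod 5, x_{i+1} = (x_i − d_i)/5. The first 3 digits are (1, 2, 2).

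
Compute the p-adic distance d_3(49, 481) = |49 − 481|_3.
d_3(49, 481) = 1/27

Step 1 — x − y = 49 − 481 = -432. Step 2 — v_3(-432) = 3 (factor: -432 = −(3^3 · 16); the sign does not affect v_p). Step 3 — |x − y|_3 = 3^{-3} = 1/27.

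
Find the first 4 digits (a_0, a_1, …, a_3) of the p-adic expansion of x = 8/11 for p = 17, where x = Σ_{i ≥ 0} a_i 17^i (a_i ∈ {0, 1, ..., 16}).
(a_0, …, a_3) = (10, 1, 3, 6)

v_17(8/11) = 0 (numerator and denominator both coprime to 17), so x ∈ ℤ_17^×. Compute digits iteratively via a_i = x_i mod 17, x_{i+1} = (x_i − a_i)/17, with x_0 = x:
  x_0 = 8/11;  a_0 = 10;  x_1 = (x_0 − 10)/17 = -6/11
  x_1 = -6/11;  a_1 = 1;  x_2 = (x_1 − 1)/17 = -1/11
  x_2 = -1/11;  a_2 = 3;  x_3 = (x_2 − 3)/17 = -2/11
  x_3 = -2/11;  a_3 = 6;  x_4 = (x_3 − 6)/17 = -4/11
Digits: (10, 1, 3, 6).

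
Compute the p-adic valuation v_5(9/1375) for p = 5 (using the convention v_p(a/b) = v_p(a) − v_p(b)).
v_5(9/1375) = -3

Factor powers of 5 from the numerator and denominator of the reduced fraction: 9 = 5^0 · 9 and 1375 = 5^3 · 11. Apply v_p(a/b) = v_p(a) − v_p(b): v_5(9/1375) = 0 − 3 = -3.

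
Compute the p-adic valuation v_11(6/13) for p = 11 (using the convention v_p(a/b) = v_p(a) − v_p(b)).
v_11(6/13) = 0

Factor powers of 11 from the numerator and denominator of the reduced fraction: 6 = 11^0 · 6 and 13 = 11^0 · 13. Apply v_p(a/b) = v_p(a) − v_p(b): v_11(6/13) = 0 − 0 = 0.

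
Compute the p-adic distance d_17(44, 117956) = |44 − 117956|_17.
d_17(44, 117956) = 1/4913

Step 1 — x − y = 44 − 117956 = -117912. Step 2 — v_17(-117912) = 3 (factor: -117912 = −(17^3 · 24); the sign does not affect v_p). Step 3 — |x − y|_17 = 17^{-3} = 1/4913.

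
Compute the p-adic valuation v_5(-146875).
v_5(-146875) = 5

v_5(n) is the largest exponent k such that 5^k divides n. Factor out: -146875 = -5^5 · 47. (Sign doesn't affect v_p.) So v_5(-146875) = 5.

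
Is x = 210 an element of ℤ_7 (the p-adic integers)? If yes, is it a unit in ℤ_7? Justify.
x ∈ ℤ_7 but not a unit; v_7(x) = 1 > 0

ℤ_7 = {x ∈ ℚ_7 : v_7(x) ≥ 0} and ℤ_7^× = {x ∈ ℤ_7 : v_7(x) = 0}. Here v_7(210) = v_7(num) − v_7(den) = 1; compare against these criteria.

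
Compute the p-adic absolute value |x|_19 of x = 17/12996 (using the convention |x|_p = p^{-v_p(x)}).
|17/12996|_19 = 361

Step 1 — compute v_19(x) by factoring powers of 19 out of the numerator and denominator: v_19(17/12996) = -2. Step 2 — apply |x|_p = p^{-v_p(x)} = 19^{2} = 361.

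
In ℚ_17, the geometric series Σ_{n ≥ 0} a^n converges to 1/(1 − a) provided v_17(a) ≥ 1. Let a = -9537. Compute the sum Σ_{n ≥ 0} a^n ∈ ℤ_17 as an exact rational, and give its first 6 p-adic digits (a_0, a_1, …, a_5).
Σ a^n = 1/(1 − a) = 1/9538;  first 6 digits = (1, 0, 1, 15, 0, 13)

v_17(a) = 2 ≥ 1, so the series converges in ℤ_17 to 1/(1 − a) = 1/(1 − (-9537)) = 1/9538. Expand this rational in ℤ_17: compute digits iteratively via d_i = x_i mod 17, x_{i+1} = (x_i − d_i)/17. The first 6 digits are (1, 0, 1, 15, 0, 13).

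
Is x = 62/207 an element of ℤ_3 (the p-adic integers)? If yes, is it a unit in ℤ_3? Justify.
x ∉ ℤ_3 (v_3(x) = -2 < 0)

ℤ_3 = {x ∈ ℚ_3 : v_3(x) ≥ 0} and ℤ_3^× = {x ∈ ℤ_3 : v_3(x) = 0}. Here v_3(62/207) = v_3(num) − v_3(den) = -2; compare against these criteria.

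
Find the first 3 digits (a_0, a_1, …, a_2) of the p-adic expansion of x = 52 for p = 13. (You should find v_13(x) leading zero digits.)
(a_0, …, a_2) = (0, 4, 0)

v_13(52) = 1, so a_0 = ... = a_0 = 0. Factor out: x = 13^1 · u with u = 4 a unit in ℤ_13. Expand u iteratively via a_{v+i} = u_i mod 13, u_{i+1} = (u_i − a_{v+i})/13:
  u_0 = 4;  a_1 = 4;  u_1 = (u_0 − 4)/13 = 0
  u_1 = 0;  a_2 = 0;  u_2 = (u_1 − 0)/13 = 0
Digits: (0, 4, 0).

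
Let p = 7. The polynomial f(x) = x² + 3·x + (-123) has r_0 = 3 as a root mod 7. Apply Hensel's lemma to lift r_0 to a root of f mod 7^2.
r_1 = 31 (mod 49)

Hensel: r_{i+1} = r_i − f(r_i)·(f′(r_i))^{-1} mod 7^{i+2}, f′(x) = 2x + 3. Iterate:
  r_0 = 3 (mod 7)
  r_1 = 31 (mod 49)
Final: r = 31 satisfies f(r) ≡ 0 mod 7^2.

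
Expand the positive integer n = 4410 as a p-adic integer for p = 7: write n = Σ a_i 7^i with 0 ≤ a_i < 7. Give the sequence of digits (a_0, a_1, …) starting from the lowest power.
(a_0, a_1, …) = (0, 0, 6, 5, 1)

Repeated division by 7 gives the digits low-to-high: 4410 = 6·7^2 + 5·7^3 + 1·7^4. Digit sequence: (0, 0, 6, 5, 1).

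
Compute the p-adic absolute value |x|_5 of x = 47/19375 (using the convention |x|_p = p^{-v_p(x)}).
|47/19375|_5 = 625

Step 1 — compute v_5(x) by factoring powers of 5 out of the numerator and denominator: v_5(47/19375) = -4. Step 2 — apply |x|_p = p^{-v_p(x)} = 5^{4} = 625.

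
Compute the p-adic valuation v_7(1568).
v_7(1568) = 2

v_7(n) is the largest exponent k such that 7^k divides n. Factor out: 1568 = 7^2 · 32. (Sign doesn't affect v_p.) So v_7(1568) = 2.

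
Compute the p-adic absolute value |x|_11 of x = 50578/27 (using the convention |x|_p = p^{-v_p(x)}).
|50578/27|_11 = 1/1331

Step 1 — compute v_11(x) by factoring powers of 11 out of the numerator and denominator: v_11(50578/27) = 3. Step 2 — apply |x|_p = p^{-v_p(x)} = 11^{-3} = 1/1331.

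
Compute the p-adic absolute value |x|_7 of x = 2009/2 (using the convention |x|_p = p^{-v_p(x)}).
|2009/2|_7 = 1/49

Step 1 — compute v_7(x) by factoring powers of 7 out of the numerator and denominator: v_7(2009/2) = 2. Step 2 — apply |x|_p = p^{-v_p(x)} = 7^{-2} = 1/49.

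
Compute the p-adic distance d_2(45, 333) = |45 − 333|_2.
d_2(45, 333) = 1/32

Step 1 — x − y = 45 − 333 = -288. Step 2 — v_2(-288) = 5 (factor: -288 = −(2^5 · 9); the sign does not affect v_p). Step 3 — |x − y|_2 = 2^{-5} = 1/32.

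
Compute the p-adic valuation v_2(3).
v_2(3) = 0

v_2(n) is the largest exponent k such that 2^k divides n. Factor out: 3 = 2^0 · 3. (Sign doesn't affect v_p.) So v_2(3) = 0.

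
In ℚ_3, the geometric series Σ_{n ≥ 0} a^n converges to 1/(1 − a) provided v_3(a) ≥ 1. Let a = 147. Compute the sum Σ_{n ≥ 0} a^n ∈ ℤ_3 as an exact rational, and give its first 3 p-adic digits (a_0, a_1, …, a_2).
Σ a^n = 1/(1 − a) = -1/146;  first 3 digits = (1, 1, 2)

v_3(a) = 1 ≥ 1, so the series converges in ℤ_3 to 1/(1 − a) = 1/(1 − 147) = -1/146. Expand this rational in ℤ_3: compute digits iteratively via d_i = x_i mod 3, x_{i+1} = (x_i − d_i)/3. The first 3 digits are (1, 1, 2).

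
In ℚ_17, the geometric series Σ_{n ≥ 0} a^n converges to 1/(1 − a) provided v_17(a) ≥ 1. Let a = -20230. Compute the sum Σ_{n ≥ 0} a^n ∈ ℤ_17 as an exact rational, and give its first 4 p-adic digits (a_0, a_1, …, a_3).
Σ a^n = 1/(1 − a) = 1/20231;  first 4 digits = (1, 0, 15, 12)

v_17(a) = 2 ≥ 1, so the series converges in ℤ_17 to 1/(1 − a) = 1/(1 − (-20230)) = 1/20231. Expand this rational in ℤ_17: compute digits iteratively via d_i = x_i mod 17, x_{i+1} = (x_i − d_i)/17. The first 4 digits are (1, 0, 15, 12).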